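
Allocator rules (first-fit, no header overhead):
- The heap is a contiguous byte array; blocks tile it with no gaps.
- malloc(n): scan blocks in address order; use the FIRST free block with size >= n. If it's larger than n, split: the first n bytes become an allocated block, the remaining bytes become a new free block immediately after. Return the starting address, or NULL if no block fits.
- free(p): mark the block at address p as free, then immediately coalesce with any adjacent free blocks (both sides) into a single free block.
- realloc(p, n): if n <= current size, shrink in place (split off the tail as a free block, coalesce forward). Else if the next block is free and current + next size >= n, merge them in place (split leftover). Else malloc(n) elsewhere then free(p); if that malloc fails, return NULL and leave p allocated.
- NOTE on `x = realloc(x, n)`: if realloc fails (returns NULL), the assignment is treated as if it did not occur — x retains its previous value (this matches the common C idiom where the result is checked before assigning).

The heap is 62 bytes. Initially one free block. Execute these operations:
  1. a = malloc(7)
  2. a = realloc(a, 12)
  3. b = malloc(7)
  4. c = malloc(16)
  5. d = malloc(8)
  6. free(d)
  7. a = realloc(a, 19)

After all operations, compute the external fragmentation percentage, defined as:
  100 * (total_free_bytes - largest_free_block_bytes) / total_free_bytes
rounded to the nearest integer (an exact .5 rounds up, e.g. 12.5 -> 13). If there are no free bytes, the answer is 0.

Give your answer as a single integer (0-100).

Answer: 40

Derivation:
Op 1: a = malloc(7) -> a = 0; heap: [0-6 ALLOC][7-61 FREE]
Op 2: a = realloc(a, 12) -> a = 0; heap: [0-11 ALLOC][12-61 FREE]
Op 3: b = malloc(7) -> b = 12; heap: [0-11 ALLOC][12-18 ALLOC][19-61 FREE]
Op 4: c = malloc(16) -> c = 19; heap: [0-11 ALLOC][12-18 ALLOC][19-34 ALLOC][35-61 FREE]
Op 5: d = malloc(8) -> d = 35; heap: [0-11 ALLOC][12-18 ALLOC][19-34 ALLOC][35-42 ALLOC][43-61 FREE]
Op 6: free(d) -> (freed d); heap: [0-11 ALLOC][12-18 ALLOC][19-34 ALLOC][35-61 FREE]
Op 7: a = realloc(a, 19) -> a = 35; heap: [0-11 FREE][12-18 ALLOC][19-34 ALLOC][35-53 ALLOC][54-61 FREE]
Free blocks: [12 8] total_free=20 largest=12 -> 100*(20-12)/20 = 800/20 = 40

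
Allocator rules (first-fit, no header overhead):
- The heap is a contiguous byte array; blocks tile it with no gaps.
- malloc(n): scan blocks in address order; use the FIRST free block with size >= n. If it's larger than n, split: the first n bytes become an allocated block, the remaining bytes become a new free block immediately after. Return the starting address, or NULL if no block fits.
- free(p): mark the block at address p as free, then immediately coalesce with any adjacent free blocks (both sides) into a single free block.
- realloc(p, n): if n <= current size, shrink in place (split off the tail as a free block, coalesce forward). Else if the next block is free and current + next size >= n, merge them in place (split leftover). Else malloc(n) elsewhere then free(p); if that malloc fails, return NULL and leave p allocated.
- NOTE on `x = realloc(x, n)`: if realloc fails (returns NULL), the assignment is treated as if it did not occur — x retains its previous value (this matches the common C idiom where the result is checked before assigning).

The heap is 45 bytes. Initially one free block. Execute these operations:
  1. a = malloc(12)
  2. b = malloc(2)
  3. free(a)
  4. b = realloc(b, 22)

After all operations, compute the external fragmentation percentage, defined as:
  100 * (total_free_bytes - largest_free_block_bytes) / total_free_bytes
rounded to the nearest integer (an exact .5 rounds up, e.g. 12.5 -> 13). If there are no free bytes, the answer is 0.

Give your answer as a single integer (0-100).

Answer: 48

Derivation:
Op 1: a = malloc(12) -> a = 0; heap: [0-11 ALLOC][12-44 FREE]
Op 2: b = malloc(2) -> b = 12; heap: [0-11 ALLOC][12-13 ALLOC][14-44 FREE]
Op 3: free(a) -> (freed a); heap: [0-11 FREE][12-13 ALLOC][14-44 FREE]
Op 4: b = realloc(b, 22) -> b = 12; heap: [0-11 FREE][12-33 ALLOC][34-44 FREE]
Free blocks: [12 11] total_free=23 largest=12 -> 100*(23-12)/23 = 1100/23 ≈ 47.826 -> rounds to 48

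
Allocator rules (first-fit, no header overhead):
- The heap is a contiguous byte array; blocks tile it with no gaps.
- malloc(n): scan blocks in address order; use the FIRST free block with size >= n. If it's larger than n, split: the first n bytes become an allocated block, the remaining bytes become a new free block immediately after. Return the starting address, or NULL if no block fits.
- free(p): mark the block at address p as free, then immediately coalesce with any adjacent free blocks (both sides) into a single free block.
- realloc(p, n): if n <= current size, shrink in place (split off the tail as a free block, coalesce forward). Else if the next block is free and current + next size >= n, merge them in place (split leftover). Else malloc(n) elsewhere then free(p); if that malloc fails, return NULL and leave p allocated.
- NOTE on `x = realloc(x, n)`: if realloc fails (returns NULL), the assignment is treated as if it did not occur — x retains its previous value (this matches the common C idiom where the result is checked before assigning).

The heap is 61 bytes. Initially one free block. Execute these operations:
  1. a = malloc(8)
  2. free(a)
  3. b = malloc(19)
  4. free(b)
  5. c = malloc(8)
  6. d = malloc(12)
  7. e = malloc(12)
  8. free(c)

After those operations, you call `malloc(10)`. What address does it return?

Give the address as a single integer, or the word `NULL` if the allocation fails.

Op 1: a = malloc(8) -> a = 0; heap: [0-7 ALLOC][8-60 FREE]
Op 2: free(a) -> (freed a); heap: [0-60 FREE]
Op 3: b = malloc(19) -> b = 0; heap: [0-18 ALLOC][19-60 FREE]
Op 4: free(b) -> (freed b); heap: [0-60 FREE]
Op 5: c = malloc(8) -> c = 0; heap: [0-7 ALLOC][8-60 FREE]
Op 6: d = malloc(12) -> d = 8; heap: [0-7 ALLOC][8-19 ALLOC][20-60 FREE]
Op 7: e = malloc(12) -> e = 20; heap: [0-7 ALLOC][8-19 ALLOC][20-31 ALLOC][32-60 FREE]
Op 8: free(c) -> (freed c); heap: [0-7 FREE][8-19 ALLOC][20-31 ALLOC][32-60 FREE]
malloc(10): first-fit scan over [0-7 FREE][8-19 ALLOC][20-31 ALLOC][32-60 FREE] -> 32

Answer: 32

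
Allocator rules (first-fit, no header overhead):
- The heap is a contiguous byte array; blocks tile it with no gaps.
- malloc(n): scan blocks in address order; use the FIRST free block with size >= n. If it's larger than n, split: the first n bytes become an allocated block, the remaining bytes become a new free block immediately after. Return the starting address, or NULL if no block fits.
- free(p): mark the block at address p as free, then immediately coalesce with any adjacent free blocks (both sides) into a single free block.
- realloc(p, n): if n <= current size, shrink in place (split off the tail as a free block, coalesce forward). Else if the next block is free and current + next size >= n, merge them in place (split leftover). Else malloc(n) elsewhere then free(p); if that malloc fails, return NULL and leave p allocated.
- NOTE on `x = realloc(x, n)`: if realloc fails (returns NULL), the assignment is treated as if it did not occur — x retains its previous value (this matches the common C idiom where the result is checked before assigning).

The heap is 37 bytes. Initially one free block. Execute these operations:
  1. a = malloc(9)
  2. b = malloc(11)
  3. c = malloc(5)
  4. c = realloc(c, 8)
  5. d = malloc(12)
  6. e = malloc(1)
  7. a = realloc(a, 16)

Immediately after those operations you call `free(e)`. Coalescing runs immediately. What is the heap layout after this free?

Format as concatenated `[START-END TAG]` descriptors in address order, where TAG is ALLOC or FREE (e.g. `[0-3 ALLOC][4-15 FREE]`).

Answer: [0-8 ALLOC][9-19 ALLOC][20-27 ALLOC][28-36 FREE]

Derivation:
Op 1: a = malloc(9) -> a = 0; heap: [0-8 ALLOC][9-36 FREE]
Op 2: b = malloc(11) -> b = 9; heap: [0-8 ALLOC][9-19 ALLOC][20-36 FREE]
Op 3: c = malloc(5) -> c = 20; heap: [0-8 ALLOC][9-19 ALLOC][20-24 ALLOC][25-36 FREE]
Op 4: c = realloc(c, 8) -> c = 20; heap: [0-8 ALLOC][9-19 ALLOC][20-27 ALLOC][28-36 FREE]
Op 5: d = malloc(12) -> d = NULL; heap: [0-8 ALLOC][9-19 ALLOC][20-27 ALLOC][28-36 FREE]
Op 6: e = malloc(1) -> e = 28; heap: [0-8 ALLOC][9-19 ALLOC][20-27 ALLOC][28-28 ALLOC][29-36 FREE]
Op 7: a = realloc(a, 16) -> NULL (a unchanged); heap: [0-8 ALLOC][9-19 ALLOC][20-27 ALLOC][28-28 ALLOC][29-36 FREE]
free(e): e = 28 -> block [28-28 ALLOC]; mark free, coalesce with adjacent free neighbors -> [0-8 ALLOC][9-19 ALLOC][20-27 ALLOC][28-36 FREE]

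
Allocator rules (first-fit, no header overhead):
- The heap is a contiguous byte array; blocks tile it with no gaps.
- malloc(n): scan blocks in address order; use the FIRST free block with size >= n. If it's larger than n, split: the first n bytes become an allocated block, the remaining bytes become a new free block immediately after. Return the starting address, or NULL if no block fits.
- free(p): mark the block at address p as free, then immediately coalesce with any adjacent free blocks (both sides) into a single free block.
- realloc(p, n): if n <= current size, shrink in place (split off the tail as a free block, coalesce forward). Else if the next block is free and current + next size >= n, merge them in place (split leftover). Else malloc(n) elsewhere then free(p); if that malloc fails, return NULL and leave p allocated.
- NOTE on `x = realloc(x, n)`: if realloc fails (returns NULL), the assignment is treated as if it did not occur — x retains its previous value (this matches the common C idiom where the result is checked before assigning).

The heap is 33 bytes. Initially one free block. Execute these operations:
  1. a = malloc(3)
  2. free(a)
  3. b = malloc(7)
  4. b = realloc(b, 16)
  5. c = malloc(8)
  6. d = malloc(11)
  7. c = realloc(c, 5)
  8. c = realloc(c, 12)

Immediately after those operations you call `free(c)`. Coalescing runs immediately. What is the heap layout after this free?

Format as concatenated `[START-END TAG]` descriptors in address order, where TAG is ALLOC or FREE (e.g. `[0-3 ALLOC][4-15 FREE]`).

Answer: [0-15 ALLOC][16-32 FREE]

Derivation:
Op 1: a = malloc(3) -> a = 0; heap: [0-2 ALLOC][3-32 FREE]
Op 2: free(a) -> (freed a); heap: [0-32 FREE]
Op 3: b = malloc(7) -> b = 0; heap: [0-6 ALLOC][7-32 FREE]
Op 4: b = realloc(b, 16) -> b = 0; heap: [0-15 ALLOC][16-32 FREE]
Op 5: c = malloc(8) -> c = 16; heap: [0-15 ALLOC][16-23 ALLOC][24-32 FREE]
Op 6: d = malloc(11) -> d = NULL; heap: [0-15 ALLOC][16-23 ALLOC][24-32 FREE]
Op 7: c = realloc(c, 5) -> c = 16; heap: [0-15 ALLOC][16-20 ALLOC][21-32 FREE]
Op 8: c = realloc(c, 12) -> c = 16; heap: [0-15 ALLOC][16-27 ALLOC][28-32 FREE]
free(c): c = 16 -> block [16-27 ALLOC]; mark free, coalesce with adjacent free neighbors -> [0-15 ALLOC][16-32 FREE]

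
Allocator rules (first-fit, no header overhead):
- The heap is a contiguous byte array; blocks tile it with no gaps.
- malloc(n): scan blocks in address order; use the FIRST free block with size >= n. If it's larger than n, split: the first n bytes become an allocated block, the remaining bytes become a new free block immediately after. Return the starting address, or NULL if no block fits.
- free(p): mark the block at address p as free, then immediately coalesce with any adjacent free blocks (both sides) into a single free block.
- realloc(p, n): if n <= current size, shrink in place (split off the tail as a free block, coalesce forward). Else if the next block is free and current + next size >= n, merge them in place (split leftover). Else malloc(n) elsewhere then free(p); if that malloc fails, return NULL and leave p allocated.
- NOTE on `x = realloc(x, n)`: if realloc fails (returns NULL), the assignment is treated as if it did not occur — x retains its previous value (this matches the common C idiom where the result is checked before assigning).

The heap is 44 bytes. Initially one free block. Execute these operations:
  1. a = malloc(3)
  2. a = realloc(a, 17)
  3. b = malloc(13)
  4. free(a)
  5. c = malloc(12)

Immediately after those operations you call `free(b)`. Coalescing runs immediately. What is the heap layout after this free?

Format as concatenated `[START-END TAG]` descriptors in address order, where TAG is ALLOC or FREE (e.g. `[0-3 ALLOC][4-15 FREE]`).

Op 1: a = malloc(3) -> a = 0; heap: [0-2 ALLOC][3-43 FREE]
Op 2: a = realloc(a, 17) -> a = 0; heap: [0-16 ALLOC][17-43 FREE]
Op 3: b = malloc(13) -> b = 17; heap: [0-16 ALLOC][17-29 ALLOC][30-43 FREE]
Op 4: free(a) -> (freed a); heap: [0-16 FREE][17-29 ALLOC][30-43 FREE]
Op 5: c = malloc(12) -> c = 0; heap: [0-11 ALLOC][12-16 FREE][17-29 ALLOC][30-43 FREE]
free(b): b = 17 -> block [17-29 ALLOC]; mark free, coalesce with adjacent free neighbors -> [0-11 ALLOC][12-43 FREE]

Answer: [0-11 ALLOC][12-43 FREE]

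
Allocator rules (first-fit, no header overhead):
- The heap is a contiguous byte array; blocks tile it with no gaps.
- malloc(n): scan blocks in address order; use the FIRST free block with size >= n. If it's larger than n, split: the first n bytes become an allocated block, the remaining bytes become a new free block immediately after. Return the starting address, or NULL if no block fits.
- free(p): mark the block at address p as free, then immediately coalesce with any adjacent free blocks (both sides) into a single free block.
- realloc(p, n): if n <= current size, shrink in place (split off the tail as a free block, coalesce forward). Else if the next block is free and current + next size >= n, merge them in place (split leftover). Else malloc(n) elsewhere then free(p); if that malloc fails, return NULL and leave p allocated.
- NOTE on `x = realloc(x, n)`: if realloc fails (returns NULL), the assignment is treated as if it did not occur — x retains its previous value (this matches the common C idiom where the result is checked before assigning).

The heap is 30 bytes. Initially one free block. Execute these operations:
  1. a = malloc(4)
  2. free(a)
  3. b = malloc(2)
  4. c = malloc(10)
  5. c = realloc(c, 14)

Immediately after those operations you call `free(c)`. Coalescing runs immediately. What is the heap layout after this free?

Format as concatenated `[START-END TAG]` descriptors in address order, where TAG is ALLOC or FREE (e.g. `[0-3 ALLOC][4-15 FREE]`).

Answer: [0-1 ALLOC][2-29 FREE]

Derivation:
Op 1: a = malloc(4) -> a = 0; heap: [0-3 ALLOC][4-29 FREE]
Op 2: free(a) -> (freed a); heap: [0-29 FREE]
Op 3: b = malloc(2) -> b = 0; heap: [0-1 ALLOC][2-29 FREE]
Op 4: c = malloc(10) -> c = 2; heap: [0-1 ALLOC][2-11 ALLOC][12-29 FREE]
Op 5: c = realloc(c, 14) -> c = 2; heap: [0-1 ALLOC][2-15 ALLOC][16-29 FREE]
free(c): c = 2 -> block [2-15 ALLOC]; mark free, coalesce with adjacent free neighbors -> [0-1 ALLOC][2-29 FREE]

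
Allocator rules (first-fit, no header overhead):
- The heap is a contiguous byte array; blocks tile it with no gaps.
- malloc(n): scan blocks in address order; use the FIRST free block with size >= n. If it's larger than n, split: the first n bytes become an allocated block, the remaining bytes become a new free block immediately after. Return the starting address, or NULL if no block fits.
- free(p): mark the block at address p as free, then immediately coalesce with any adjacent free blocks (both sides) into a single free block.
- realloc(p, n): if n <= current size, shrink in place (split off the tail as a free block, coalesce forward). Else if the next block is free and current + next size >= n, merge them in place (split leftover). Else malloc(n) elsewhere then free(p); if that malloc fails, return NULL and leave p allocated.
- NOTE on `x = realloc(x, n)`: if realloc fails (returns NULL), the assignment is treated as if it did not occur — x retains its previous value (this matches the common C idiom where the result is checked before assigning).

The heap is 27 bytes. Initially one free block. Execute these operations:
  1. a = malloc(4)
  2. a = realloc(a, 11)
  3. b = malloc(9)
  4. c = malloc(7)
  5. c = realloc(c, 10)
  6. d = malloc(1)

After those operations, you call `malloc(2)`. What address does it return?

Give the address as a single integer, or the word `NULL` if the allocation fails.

Answer: NULL

Derivation:
Op 1: a = malloc(4) -> a = 0; heap: [0-3 ALLOC][4-26 FREE]
Op 2: a = realloc(a, 11) -> a = 0; heap: [0-10 ALLOC][11-26 FREE]
Op 3: b = malloc(9) -> b = 11; heap: [0-10 ALLOC][11-19 ALLOC][20-26 FREE]
Op 4: c = malloc(7) -> c = 20; heap: [0-10 ALLOC][11-19 ALLOC][20-26 ALLOC]
Op 5: c = realloc(c, 10) -> NULL (c unchanged); heap: [0-10 ALLOC][11-19 ALLOC][20-26 ALLOC]
Op 6: d = malloc(1) -> d = NULL; heap: [0-10 ALLOC][11-19 ALLOC][20-26 ALLOC]
malloc(2): first-fit scan over [0-10 ALLOC][11-19 ALLOC][20-26 ALLOC] -> NULL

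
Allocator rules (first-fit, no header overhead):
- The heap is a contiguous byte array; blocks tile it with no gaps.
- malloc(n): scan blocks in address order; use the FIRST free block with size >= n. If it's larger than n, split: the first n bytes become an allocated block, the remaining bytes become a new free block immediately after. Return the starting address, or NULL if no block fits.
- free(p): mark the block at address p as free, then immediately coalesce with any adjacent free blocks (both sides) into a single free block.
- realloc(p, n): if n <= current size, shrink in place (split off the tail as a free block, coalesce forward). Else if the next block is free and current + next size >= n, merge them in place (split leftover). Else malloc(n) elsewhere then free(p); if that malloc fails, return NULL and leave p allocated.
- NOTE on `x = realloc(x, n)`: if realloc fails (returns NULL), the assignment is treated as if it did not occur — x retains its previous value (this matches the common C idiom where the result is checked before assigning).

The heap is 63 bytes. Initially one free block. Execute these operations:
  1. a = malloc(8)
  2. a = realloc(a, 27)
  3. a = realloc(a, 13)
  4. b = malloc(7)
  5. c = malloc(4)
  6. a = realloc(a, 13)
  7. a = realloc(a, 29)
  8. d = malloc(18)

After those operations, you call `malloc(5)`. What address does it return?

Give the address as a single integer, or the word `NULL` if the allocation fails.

Answer: 0

Derivation:
Op 1: a = malloc(8) -> a = 0; heap: [0-7 ALLOC][8-62 FREE]
Op 2: a = realloc(a, 27) -> a = 0; heap: [0-26 ALLOC][27-62 FREE]
Op 3: a = realloc(a, 13) -> a = 0; heap: [0-12 ALLOC][13-62 FREE]
Op 4: b = malloc(7) -> b = 13; heap: [0-12 ALLOC][13-19 ALLOC][20-62 FREE]
Op 5: c = malloc(4) -> c = 20; heap: [0-12 ALLOC][13-19 ALLOC][20-23 ALLOC][24-62 FREE]
Op 6: a = realloc(a, 13) -> a = 0; heap: [0-12 ALLOC][13-19 ALLOC][20-23 ALLOC][24-62 FREE]
Op 7: a = realloc(a, 29) -> a = 24; heap: [0-12 FREE][13-19 ALLOC][20-23 ALLOC][24-52 ALLOC][53-62 FREE]
Op 8: d = malloc(18) -> d = NULL; heap: [0-12 FREE][13-19 ALLOC][20-23 ALLOC][24-52 ALLOC][53-62 FREE]
malloc(5): first-fit scan over [0-12 FREE][13-19 ALLOC][20-23 ALLOC][24-52 ALLOC][53-62 FREE] -> 0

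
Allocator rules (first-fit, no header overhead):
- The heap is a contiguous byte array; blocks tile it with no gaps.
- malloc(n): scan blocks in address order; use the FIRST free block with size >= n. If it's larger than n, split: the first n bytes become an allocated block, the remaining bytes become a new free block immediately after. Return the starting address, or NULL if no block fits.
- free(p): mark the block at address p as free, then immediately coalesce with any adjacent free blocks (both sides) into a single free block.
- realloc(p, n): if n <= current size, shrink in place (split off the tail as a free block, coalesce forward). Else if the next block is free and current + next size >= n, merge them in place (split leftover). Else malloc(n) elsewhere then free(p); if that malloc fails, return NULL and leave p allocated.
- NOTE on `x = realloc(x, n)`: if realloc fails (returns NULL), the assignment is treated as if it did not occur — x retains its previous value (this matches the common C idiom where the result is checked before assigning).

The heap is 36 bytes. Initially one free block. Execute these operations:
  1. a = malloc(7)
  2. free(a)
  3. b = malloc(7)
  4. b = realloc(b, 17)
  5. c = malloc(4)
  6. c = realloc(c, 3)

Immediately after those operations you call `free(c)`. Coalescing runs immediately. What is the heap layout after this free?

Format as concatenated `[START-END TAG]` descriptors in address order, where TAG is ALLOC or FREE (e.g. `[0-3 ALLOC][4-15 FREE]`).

Op 1: a = malloc(7) -> a = 0; heap: [0-6 ALLOC][7-35 FREE]
Op 2: free(a) -> (freed a); heap: [0-35 FREE]
Op 3: b = malloc(7) -> b = 0; heap: [0-6 ALLOC][7-35 FREE]
Op 4: b = realloc(b, 17) -> b = 0; heap: [0-16 ALLOC][17-35 FREE]
Op 5: c = malloc(4) -> c = 17; heap: [0-16 ALLOC][17-20 ALLOC][21-35 FREE]
Op 6: c = realloc(c, 3) -> c = 17; heap: [0-16 ALLOC][17-19 ALLOC][20-35 FREE]
free(c): c = 17 -> block [17-19 ALLOC]; mark free, coalesce with adjacent free neighbors -> [0-16 ALLOC][17-35 FREE]

Answer: [0-16 ALLOC][17-35 FREE]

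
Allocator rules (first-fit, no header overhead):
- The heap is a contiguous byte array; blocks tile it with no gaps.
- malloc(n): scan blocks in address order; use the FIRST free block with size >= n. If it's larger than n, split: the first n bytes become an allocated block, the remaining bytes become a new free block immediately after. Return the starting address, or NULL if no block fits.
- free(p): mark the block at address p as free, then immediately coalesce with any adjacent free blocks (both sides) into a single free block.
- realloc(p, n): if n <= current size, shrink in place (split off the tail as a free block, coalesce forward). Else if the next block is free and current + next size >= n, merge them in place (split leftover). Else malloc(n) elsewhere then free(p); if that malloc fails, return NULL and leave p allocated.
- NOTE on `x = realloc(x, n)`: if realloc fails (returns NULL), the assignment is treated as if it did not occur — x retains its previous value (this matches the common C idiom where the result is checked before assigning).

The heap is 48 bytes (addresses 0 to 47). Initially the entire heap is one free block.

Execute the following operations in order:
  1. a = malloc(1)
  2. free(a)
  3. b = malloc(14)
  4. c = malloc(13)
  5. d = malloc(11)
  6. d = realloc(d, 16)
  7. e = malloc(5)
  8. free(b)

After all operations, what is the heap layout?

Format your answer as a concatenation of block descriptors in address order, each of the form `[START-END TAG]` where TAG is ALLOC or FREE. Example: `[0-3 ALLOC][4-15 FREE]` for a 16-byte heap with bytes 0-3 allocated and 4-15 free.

Op 1: a = malloc(1) -> a = 0; heap: [0-0 ALLOC][1-47 FREE]
Op 2: free(a) -> (freed a); heap: [0-47 FREE]
Op 3: b = malloc(14) -> b = 0; heap: [0-13 ALLOC][14-47 FREE]
Op 4: c = malloc(13) -> c = 14; heap: [0-13 ALLOC][14-26 ALLOC][27-47 FREE]
Op 5: d = malloc(11) -> d = 27; heap: [0-13 ALLOC][14-26 ALLOC][27-37 ALLOC][38-47 FREE]
Op 6: d = realloc(d, 16) -> d = 27; heap: [0-13 ALLOC][14-26 ALLOC][27-42 ALLOC][43-47 FREE]
Op 7: e = malloc(5) -> e = 43; heap: [0-13 ALLOC][14-26 ALLOC][27-42 ALLOC][43-47 ALLOC]
Op 8: free(b) -> (freed b); heap: [0-13 FREE][14-26 ALLOC][27-42 ALLOC][43-47 ALLOC]

Answer: [0-13 FREE][14-26 ALLOC][27-42 ALLOC][43-47 ALLOC]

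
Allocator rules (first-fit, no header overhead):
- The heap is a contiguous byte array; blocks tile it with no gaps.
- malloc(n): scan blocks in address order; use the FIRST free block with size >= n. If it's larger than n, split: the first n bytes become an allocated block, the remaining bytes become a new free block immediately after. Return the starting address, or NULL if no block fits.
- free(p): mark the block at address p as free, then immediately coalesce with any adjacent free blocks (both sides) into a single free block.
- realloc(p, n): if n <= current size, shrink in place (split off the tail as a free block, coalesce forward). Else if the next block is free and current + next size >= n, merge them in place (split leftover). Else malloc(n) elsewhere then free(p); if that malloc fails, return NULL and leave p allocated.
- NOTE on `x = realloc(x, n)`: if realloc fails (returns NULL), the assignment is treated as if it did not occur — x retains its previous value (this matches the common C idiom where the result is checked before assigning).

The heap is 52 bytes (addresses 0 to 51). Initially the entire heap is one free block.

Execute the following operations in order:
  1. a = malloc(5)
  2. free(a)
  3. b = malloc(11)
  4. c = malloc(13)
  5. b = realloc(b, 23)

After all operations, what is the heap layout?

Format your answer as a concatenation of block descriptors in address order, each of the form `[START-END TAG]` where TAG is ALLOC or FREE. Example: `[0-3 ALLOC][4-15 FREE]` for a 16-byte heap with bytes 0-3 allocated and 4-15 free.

Answer: [0-10 FREE][11-23 ALLOC][24-46 ALLOC][47-51 FREE]

Derivation:
Op 1: a = malloc(5) -> a = 0; heap: [0-4 ALLOC][5-51 FREE]
Op 2: free(a) -> (freed a); heap: [0-51 FREE]
Op 3: b = malloc(11) -> b = 0; heap: [0-10 ALLOC][11-51 FREE]
Op 4: c = malloc(13) -> c = 11; heap: [0-10 ALLOC][11-23 ALLOC][24-51 FREE]
Op 5: b = realloc(b, 23) -> b = 24; heap: [0-10 FREE][11-23 ALLOC][24-46 ALLOC][47-51 FREE]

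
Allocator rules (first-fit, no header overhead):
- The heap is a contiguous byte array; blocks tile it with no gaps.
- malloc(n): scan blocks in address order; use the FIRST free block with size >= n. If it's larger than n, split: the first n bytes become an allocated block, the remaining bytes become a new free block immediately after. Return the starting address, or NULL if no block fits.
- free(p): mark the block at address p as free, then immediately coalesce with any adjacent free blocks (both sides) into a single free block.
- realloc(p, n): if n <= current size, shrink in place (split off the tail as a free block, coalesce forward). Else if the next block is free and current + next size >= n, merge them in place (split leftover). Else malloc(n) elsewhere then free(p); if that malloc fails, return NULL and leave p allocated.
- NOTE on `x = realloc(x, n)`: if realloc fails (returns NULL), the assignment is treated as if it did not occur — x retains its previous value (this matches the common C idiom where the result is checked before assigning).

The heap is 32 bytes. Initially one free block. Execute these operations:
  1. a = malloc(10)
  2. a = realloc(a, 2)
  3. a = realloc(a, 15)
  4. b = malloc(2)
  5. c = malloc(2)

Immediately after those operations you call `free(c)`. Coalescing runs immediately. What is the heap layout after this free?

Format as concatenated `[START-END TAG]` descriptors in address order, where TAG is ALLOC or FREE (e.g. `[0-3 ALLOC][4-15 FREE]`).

Op 1: a = malloc(10) -> a = 0; heap: [0-9 ALLOC][10-31 FREE]
Op 2: a = realloc(a, 2) -> a = 0; heap: [0-1 ALLOC][2-31 FREE]
Op 3: a = realloc(a, 15) -> a = 0; heap: [0-14 ALLOC][15-31 FREE]
Op 4: b = malloc(2) -> b = 15; heap: [0-14 ALLOC][15-16 ALLOC][17-31 FREE]
Op 5: c = malloc(2) -> c = 17; heap: [0-14 ALLOC][15-16 ALLOC][17-18 ALLOC][19-31 FREE]
free(c): c = 17 -> block [17-18 ALLOC]; mark free, coalesce with adjacent free neighbors -> [0-14 ALLOC][15-16 ALLOC][17-31 FREE]

Answer: [0-14 ALLOC][15-16 ALLOC][17-31 FREE]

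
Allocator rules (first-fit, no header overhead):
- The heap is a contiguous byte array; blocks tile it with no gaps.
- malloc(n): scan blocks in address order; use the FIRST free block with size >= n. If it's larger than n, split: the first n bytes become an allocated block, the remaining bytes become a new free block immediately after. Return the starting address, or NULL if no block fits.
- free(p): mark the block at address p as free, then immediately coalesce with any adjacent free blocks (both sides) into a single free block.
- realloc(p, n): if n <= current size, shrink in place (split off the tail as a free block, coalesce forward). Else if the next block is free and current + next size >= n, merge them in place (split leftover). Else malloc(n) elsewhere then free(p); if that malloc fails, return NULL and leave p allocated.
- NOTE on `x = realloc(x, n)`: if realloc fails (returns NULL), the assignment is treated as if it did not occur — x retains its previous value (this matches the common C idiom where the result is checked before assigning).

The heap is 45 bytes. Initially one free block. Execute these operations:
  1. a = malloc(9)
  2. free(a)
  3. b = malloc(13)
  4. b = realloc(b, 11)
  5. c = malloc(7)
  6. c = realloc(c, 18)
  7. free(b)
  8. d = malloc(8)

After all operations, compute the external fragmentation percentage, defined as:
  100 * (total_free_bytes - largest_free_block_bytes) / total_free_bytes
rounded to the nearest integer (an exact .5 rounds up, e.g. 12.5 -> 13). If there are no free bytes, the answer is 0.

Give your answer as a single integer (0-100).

Answer: 16

Derivation:
Op 1: a = malloc(9) -> a = 0; heap: [0-8 ALLOC][9-44 FREE]
Op 2: free(a) -> (freed a); heap: [0-44 FREE]
Op 3: b = malloc(13) -> b = 0; heap: [0-12 ALLOC][13-44 FREE]
Op 4: b = realloc(b, 11) -> b = 0; heap: [0-10 ALLOC][11-44 FREE]
Op 5: c = malloc(7) -> c = 11; heap: [0-10 ALLOC][11-17 ALLOC][18-44 FREE]
Op 6: c = realloc(c, 18) -> c = 11; heap: [0-10 ALLOC][11-28 ALLOC][29-44 FREE]
Op 7: free(b) -> (freed b); heap: [0-10 FREE][11-28 ALLOC][29-44 FREE]
Op 8: d = malloc(8) -> d = 0; heap: [0-7 ALLOC][8-10 FREE][11-28 ALLOC][29-44 FREE]
Free blocks: [3 16] total_free=19 largest=16 -> 100*(19-16)/19 = 300/19 ≈ 15.789 -> rounds to 16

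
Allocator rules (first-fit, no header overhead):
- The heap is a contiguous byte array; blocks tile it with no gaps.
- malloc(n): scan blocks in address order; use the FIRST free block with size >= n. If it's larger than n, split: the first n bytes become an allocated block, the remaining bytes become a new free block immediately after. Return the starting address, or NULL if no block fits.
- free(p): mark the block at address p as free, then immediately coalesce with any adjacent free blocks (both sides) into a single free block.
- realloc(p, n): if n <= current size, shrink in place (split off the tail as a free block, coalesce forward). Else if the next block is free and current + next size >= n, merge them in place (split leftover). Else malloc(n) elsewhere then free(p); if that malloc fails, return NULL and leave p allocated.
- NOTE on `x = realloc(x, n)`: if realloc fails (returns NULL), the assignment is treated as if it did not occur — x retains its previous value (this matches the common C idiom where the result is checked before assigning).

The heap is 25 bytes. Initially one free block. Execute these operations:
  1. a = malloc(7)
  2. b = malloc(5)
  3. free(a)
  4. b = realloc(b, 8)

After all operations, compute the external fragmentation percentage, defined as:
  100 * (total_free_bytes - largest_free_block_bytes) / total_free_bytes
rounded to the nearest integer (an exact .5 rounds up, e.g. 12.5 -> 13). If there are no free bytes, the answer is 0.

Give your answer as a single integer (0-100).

Op 1: a = malloc(7) -> a = 0; heap: [0-6 ALLOC][7-24 FREE]
Op 2: b = malloc(5) -> b = 7; heap: [0-6 ALLOC][7-11 ALLOC][12-24 FREE]
Op 3: free(a) -> (freed a); heap: [0-6 FREE][7-11 ALLOC][12-24 FREE]
Op 4: b = realloc(b, 8) -> b = 7; heap: [0-6 FREE][7-14 ALLOC][15-24 FREE]
Free blocks: [7 10] total_free=17 largest=10 -> 100*(17-10)/17 = 700/17 ≈ 41.176 -> rounds to 41

Answer: 41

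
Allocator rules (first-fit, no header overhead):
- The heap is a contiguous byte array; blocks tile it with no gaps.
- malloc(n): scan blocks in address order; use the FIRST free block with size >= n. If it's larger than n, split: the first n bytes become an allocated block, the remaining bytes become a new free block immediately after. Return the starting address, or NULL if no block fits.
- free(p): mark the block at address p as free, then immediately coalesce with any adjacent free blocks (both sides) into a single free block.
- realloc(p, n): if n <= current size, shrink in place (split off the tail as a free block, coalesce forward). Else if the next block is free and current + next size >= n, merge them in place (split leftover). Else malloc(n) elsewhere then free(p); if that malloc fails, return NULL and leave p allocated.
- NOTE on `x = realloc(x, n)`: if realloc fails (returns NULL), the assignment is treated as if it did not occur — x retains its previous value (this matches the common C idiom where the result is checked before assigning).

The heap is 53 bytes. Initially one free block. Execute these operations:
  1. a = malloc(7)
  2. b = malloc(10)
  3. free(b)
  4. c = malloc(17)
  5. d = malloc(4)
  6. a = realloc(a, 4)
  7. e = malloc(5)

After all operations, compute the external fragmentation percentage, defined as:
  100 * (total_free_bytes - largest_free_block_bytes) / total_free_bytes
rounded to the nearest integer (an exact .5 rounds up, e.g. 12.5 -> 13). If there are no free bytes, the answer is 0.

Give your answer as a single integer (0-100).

Answer: 13

Derivation:
Op 1: a = malloc(7) -> a = 0; heap: [0-6 ALLOC][7-52 FREE]
Op 2: b = malloc(10) -> b = 7; heap: [0-6 ALLOC][7-16 ALLOC][17-52 FREE]
Op 3: free(b) -> (freed b); heap: [0-6 ALLOC][7-52 FREE]
Op 4: c = malloc(17) -> c = 7; heap: [0-6 ALLOC][7-23 ALLOC][24-52 FREE]
Op 5: d = malloc(4) -> d = 24; heap: [0-6 ALLOC][7-23 ALLOC][24-27 ALLOC][28-52 FREE]
Op 6: a = realloc(a, 4) -> a = 0; heap: [0-3 ALLOC][4-6 FREE][7-23 ALLOC][24-27 ALLOC][28-52 FREE]
Op 7: e = malloc(5) -> e = 28; heap: [0-3 ALLOC][4-6 FREE][7-23 ALLOC][24-27 ALLOC][28-32 ALLOC][33-52 FREE]
Free blocks: [3 20] total_free=23 largest=20 -> 100*(23-20)/23 = 300/23 ≈ 13.043 -> rounds to 13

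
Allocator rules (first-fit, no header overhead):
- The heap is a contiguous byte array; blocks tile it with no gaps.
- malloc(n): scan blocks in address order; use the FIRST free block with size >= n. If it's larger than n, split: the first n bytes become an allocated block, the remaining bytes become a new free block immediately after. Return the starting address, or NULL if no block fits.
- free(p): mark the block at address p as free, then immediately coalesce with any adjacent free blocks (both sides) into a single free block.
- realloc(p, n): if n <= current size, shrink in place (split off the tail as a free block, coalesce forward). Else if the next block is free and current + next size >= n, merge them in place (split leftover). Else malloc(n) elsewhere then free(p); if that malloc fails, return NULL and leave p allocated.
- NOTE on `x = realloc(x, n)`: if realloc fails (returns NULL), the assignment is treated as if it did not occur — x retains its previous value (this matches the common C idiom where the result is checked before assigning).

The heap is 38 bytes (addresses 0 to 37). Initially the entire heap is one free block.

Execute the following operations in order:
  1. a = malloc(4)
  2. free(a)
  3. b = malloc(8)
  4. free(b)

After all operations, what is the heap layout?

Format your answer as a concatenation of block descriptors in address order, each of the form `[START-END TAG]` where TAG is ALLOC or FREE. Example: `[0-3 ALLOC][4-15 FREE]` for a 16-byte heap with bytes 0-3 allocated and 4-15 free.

Op 1: a = malloc(4) -> a = 0; heap: [0-3 ALLOC][4-37 FREE]
Op 2: free(a) -> (freed a); heap: [0-37 FREE]
Op 3: b = malloc(8) -> b = 0; heap: [0-7 ALLOC][8-37 FREE]
Op 4: free(b) -> (freed b); heap: [0-37 FREE]

Answer: [0-37 FREE]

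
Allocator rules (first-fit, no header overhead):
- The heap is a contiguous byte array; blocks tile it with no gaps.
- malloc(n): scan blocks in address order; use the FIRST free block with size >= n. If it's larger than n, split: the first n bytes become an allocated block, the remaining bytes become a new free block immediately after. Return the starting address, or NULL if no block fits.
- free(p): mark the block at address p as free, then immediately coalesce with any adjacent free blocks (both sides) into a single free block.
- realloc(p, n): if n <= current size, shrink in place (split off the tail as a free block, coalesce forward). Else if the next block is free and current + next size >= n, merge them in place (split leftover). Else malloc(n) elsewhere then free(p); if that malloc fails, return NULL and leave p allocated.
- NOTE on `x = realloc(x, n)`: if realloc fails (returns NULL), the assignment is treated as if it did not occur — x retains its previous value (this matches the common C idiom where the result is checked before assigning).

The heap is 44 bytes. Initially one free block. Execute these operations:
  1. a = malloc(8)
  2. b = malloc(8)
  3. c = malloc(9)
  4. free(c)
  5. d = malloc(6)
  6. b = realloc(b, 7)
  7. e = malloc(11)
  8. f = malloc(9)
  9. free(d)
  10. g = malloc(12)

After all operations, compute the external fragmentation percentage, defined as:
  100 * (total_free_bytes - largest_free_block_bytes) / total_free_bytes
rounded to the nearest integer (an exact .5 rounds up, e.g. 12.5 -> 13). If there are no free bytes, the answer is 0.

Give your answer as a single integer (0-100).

Answer: 22

Derivation:
Op 1: a = malloc(8) -> a = 0; heap: [0-7 ALLOC][8-43 FREE]
Op 2: b = malloc(8) -> b = 8; heap: [0-7 ALLOC][8-15 ALLOC][16-43 FREE]
Op 3: c = malloc(9) -> c = 16; heap: [0-7 ALLOC][8-15 ALLOC][16-24 ALLOC][25-43 FREE]
Op 4: free(c) -> (freed c); heap: [0-7 ALLOC][8-15 ALLOC][16-43 FREE]
Op 5: d = malloc(6) -> d = 16; heap: [0-7 ALLOC][8-15 ALLOC][16-21 ALLOC][22-43 FREE]
Op 6: b = realloc(b, 7) -> b = 8; heap: [0-7 ALLOC][8-14 ALLOC][15-15 FREE][16-21 ALLOC][22-43 FREE]
Op 7: e = malloc(11) -> e = 22; heap: [0-7 ALLOC][8-14 ALLOC][15-15 FREE][16-21 ALLOC][22-32 ALLOC][33-43 FREE]
Op 8: f = malloc(9) -> f = 33; heap: [0-7 ALLOC][8-14 ALLOC][15-15 FREE][16-21 ALLOC][22-32 ALLOC][33-41 ALLOC][42-43 FREE]
Op 9: free(d) -> (freed d); heap: [0-7 ALLOC][8-14 ALLOC][15-21 FREE][22-32 ALLOC][33-41 ALLOC][42-43 FREE]
Op 10: g = malloc(12) -> g = NULL; heap: [0-7 ALLOC][8-14 ALLOC][15-21 FREE][22-32 ALLOC][33-41 ALLOC][42-43 FREE]
Free blocks: [7 2] total_free=9 largest=7 -> 100*(9-7)/9 = 200/9 ≈ 22.222 -> rounds to 22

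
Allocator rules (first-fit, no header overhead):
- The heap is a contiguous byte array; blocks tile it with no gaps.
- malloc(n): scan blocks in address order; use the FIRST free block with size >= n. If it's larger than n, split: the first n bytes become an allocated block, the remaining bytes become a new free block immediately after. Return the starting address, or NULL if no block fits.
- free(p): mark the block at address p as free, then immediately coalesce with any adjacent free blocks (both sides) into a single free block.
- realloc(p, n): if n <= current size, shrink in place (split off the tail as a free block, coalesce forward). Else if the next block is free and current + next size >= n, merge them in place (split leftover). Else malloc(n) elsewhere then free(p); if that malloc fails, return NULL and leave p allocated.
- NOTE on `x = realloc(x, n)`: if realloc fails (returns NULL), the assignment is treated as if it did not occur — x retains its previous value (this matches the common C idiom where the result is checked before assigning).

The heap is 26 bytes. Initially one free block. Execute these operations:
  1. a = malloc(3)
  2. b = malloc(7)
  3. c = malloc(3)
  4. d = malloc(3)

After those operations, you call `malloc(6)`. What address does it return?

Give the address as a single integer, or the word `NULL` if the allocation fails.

Op 1: a = malloc(3) -> a = 0; heap: [0-2 ALLOC][3-25 FREE]
Op 2: b = malloc(7) -> b = 3; heap: [0-2 ALLOC][3-9 ALLOC][10-25 FREE]
Op 3: c = malloc(3) -> c = 10; heap: [0-2 ALLOC][3-9 ALLOC][10-12 ALLOC][13-25 FREE]
Op 4: d = malloc(3) -> d = 13; heap: [0-2 ALLOC][3-9 ALLOC][10-12 ALLOC][13-15 ALLOC][16-25 FREE]
malloc(6): first-fit scan over [0-2 ALLOC][3-9 ALLOC][10-12 ALLOC][13-15 ALLOC][16-25 FREE] -> 16

Answer: 16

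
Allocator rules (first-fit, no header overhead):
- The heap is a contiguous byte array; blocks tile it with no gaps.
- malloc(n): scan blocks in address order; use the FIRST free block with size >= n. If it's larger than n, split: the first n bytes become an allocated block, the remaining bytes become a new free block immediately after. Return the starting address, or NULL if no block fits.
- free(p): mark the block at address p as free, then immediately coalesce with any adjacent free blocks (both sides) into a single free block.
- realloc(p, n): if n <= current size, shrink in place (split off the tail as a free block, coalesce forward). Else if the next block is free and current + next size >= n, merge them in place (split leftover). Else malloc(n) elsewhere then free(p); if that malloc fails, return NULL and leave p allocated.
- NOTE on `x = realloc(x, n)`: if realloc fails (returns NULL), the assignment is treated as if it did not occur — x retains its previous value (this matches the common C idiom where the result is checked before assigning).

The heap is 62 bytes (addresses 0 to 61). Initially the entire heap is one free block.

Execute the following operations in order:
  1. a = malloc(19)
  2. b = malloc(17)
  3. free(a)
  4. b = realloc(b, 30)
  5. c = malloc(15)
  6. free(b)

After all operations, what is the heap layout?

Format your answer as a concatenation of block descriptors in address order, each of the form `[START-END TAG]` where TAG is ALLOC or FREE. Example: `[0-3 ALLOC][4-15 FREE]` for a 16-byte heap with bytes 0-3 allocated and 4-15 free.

Op 1: a = malloc(19) -> a = 0; heap: [0-18 ALLOC][19-61 FREE]
Op 2: b = malloc(17) -> b = 19; heap: [0-18 ALLOC][19-35 ALLOC][36-61 FREE]
Op 3: free(a) -> (freed a); heap: [0-18 FREE][19-35 ALLOC][36-61 FREE]
Op 4: b = realloc(b, 30) -> b = 19; heap: [0-18 FREE][19-48 ALLOC][49-61 FREE]
Op 5: c = malloc(15) -> c = 0; heap: [0-14 ALLOC][15-18 FREE][19-48 ALLOC][49-61 FREE]
Op 6: free(b) -> (freed b); heap: [0-14 ALLOC][15-61 FREE]

Answer: [0-14 ALLOC][15-61 FREE]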